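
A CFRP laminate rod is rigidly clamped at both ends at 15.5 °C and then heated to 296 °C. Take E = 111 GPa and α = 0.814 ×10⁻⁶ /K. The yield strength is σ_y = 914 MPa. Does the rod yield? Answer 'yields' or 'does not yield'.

does not yield

ΔT = 280.5 K. Constrained thermal stress σ = E·α·ΔT = 111.0×10³ MPa × 0.814×10⁻⁶ × 280.5 = 25.3 MPa (compressive).
Compare to σ_y = 914 MPa: σ < σ_y, so it does not yield.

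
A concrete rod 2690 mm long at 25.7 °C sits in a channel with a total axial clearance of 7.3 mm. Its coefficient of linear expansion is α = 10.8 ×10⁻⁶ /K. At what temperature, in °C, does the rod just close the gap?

α·L₀·ΔT = 7.3 mm ⇒ ΔT = 7.3 / (10.8×10⁻⁶ × 2690.0) = 251.3 K.
T = 25.7 + 251.3 = 277.0 °C.

277 °C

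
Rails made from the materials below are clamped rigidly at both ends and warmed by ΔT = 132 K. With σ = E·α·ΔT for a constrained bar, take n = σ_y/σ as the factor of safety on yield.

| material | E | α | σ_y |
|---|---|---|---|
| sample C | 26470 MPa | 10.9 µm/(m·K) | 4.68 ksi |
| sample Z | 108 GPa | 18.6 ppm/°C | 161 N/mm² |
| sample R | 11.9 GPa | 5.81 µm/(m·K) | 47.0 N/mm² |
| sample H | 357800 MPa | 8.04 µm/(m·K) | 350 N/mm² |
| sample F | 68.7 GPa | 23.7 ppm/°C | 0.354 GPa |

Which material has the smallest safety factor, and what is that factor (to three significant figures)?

Converting E to GPa, α to ×10⁻⁶/K, σ_y to MPa, then σ and n for each:
  sample C: E = 26.47, α = 10.9, σ_y = 32.27 → σ = 38.1 MPa, n = 0.847
  sample Z: E = 108.0, α = 18.6, σ_y = 161.0 → σ = 265 MPa, n = 0.607
  sample R: E = 11.90, α = 5.81, σ_y = 47.00 → σ = 9.13 MPa, n = 5.15
  sample H: E = 357.8, α = 8.04, σ_y = 350.0 → σ = 380 MPa, n = 0.922
  sample F: E = 68.70, α = 23.7, σ_y = 354.0 → σ = 215 MPa, n = 1.65
Smallest n: sample Z with n = 0.607.

sample Z, n = 0.607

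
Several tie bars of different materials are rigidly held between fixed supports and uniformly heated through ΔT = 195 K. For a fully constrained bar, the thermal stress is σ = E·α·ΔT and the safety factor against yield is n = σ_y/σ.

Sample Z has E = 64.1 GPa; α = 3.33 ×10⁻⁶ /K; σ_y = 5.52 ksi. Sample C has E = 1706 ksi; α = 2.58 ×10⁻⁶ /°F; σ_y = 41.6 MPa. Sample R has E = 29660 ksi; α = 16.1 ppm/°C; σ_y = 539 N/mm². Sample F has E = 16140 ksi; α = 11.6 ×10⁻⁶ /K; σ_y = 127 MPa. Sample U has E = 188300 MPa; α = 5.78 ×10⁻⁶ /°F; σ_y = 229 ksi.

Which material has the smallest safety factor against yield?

In consistent units (E in GPa, α in ×10⁻⁶/K, σ_y in MPa):
  sample Z: E = 64.10, α = 3.33, σ_y = 38.06 → σ = 41.6 MPa, n = 0.914
  sample C: E = 11.76, α = 4.64, σ_y = 41.60 → σ = 10.7 MPa, n = 3.91
  sample R: E = 204.5, α = 16.1, σ_y = 539.0 → σ = 642 MPa, n = 0.840
  sample F: E = 111.3, α = 11.6, σ_y = 127.0 → σ = 252 MPa, n = 0.505
  sample U: E = 188.3, α = 10.4, σ_y = 1579 → σ = 382 MPa, n = 4.13
The minimum is sample F at n = 0.505.

sample F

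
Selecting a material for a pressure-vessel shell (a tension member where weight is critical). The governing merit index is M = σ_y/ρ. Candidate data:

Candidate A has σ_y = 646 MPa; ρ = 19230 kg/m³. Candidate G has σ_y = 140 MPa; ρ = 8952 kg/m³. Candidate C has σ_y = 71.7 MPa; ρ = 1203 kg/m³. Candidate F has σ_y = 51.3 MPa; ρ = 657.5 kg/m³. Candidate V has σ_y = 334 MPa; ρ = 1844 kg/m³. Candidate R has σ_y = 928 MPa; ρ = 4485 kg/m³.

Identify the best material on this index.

candidate R

Per-candidate index values:
  candidate R: M = 207 kN·m/kg
  candidate V: M = 181 kN·m/kg
  candidate F: M = 78.0 kN·m/kg
  candidate C: M = 59.6 kN·m/kg
  candidate A: M = 33.6 kN·m/kg
  candidate G: M = 15.6 kN·m/kg
The maximum is for candidate R.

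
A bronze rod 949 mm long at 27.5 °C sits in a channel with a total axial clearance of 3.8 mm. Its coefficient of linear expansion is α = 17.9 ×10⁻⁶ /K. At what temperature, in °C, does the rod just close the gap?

α·L₀·ΔT = 3.8 mm ⇒ ΔT = 3.8 / (17.9×10⁻⁶ × 949.0) = 223.7 K.
T = 27.5 + 223.7 = 251.2 °C.

251 °C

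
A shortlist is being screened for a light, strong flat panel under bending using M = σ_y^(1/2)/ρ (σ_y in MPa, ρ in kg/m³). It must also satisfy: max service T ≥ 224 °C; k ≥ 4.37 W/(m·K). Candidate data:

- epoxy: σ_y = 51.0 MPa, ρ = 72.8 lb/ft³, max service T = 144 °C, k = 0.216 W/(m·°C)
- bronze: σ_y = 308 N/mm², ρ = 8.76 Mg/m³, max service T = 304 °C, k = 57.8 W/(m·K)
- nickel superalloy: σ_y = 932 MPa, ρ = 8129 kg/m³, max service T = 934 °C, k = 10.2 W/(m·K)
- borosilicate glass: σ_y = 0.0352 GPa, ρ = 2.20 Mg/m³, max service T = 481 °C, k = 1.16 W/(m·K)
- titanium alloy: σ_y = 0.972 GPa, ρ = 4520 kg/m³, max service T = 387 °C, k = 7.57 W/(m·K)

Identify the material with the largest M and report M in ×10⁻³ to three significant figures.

Screen on constraints: max service T ≥ 224 °C; k ≥ 4.37 W/(m·K). Survivors: bronze, nickel superalloy, titanium alloy.
After converting to SI:
  bronze: σ_y = 308.0 MPa, ρ = 8760 kg/m³
  nickel superalloy: σ_y = 932.0 MPa, ρ = 8129 kg/m³
  titanium alloy: σ_y = 972.0 MPa, ρ = 4520 kg/m³
  titanium alloy: M = 6.90×10⁻³
  nickel superalloy: M = 3.76×10⁻³
  bronze: M = 2.00×10⁻³
Titanium alloy ranks first.

titanium alloy, M = 6.90×10⁻³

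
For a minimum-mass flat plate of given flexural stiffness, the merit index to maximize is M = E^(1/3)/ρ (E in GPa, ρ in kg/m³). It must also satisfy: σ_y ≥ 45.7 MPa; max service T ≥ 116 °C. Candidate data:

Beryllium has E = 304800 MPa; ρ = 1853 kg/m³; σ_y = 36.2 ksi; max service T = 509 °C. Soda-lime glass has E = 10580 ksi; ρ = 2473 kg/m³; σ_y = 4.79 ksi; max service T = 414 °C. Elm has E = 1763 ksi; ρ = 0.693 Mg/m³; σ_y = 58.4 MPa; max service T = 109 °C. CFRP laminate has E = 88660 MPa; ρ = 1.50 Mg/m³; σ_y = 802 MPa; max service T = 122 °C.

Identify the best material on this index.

beryllium

Screen on constraints: σ_y ≥ 45.7 MPa; max service T ≥ 116 °C. Survivors: beryllium, CFRP laminate.
After converting to SI:
  beryllium: E = 304.8 GPa, ρ = 1853 kg/m³
  CFRP laminate: E = 88.66 GPa, ρ = 1500 kg/m³
  beryllium: M = 3.63×10⁻³
  CFRP laminate: M = 2.97×10⁻³
Beryllium ranks first.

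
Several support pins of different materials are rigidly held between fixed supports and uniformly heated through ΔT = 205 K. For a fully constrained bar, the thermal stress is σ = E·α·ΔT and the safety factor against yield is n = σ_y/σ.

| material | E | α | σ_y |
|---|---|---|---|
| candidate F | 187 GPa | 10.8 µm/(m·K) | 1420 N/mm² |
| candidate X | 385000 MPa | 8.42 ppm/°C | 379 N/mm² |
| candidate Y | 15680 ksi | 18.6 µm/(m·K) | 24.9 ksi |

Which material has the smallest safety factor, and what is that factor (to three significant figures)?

candidate Y, n = 0.416

Converting E to GPa, α to ×10⁻⁶/K, σ_y to MPa, then σ and n for each:
  candidate F: E = 187.0, α = 10.8, σ_y = 1420 → σ = 414 MPa, n = 3.43
  candidate X: E = 385.0, α = 8.42, σ_y = 379.0 → σ = 665 MPa, n = 0.570
  candidate Y: E = 108.1, α = 18.6, σ_y = 171.7 → σ = 412 MPa, n = 0.416
Candidate Y has the lowest safety factor, n = 0.416.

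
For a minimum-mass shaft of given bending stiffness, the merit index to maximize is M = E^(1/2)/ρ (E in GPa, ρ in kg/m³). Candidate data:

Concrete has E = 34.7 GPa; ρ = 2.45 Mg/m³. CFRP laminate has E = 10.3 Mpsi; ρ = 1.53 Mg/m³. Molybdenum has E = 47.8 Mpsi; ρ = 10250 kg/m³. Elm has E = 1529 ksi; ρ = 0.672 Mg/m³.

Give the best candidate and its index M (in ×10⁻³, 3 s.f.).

Convert each candidate to consistent units, then evaluate M:
  concrete: E = 34.70 GPa, ρ = 2450 kg/m³
  CFRP laminate: E = 71.02 GPa, ρ = 1530 kg/m³
  molybdenum: E = 329.6 GPa, ρ = 10250 kg/m³
  elm: E = 10.54 GPa, ρ = 672.0 kg/m³
  CFRP laminate: M = 5.51×10⁻³
  elm: M = 4.83×10⁻³
  concrete: M = 2.40×10⁻³
  molybdenum: M = 1.77×10⁻³
CFRP laminate ranks first.

CFRP laminate, M = 5.51×10⁻³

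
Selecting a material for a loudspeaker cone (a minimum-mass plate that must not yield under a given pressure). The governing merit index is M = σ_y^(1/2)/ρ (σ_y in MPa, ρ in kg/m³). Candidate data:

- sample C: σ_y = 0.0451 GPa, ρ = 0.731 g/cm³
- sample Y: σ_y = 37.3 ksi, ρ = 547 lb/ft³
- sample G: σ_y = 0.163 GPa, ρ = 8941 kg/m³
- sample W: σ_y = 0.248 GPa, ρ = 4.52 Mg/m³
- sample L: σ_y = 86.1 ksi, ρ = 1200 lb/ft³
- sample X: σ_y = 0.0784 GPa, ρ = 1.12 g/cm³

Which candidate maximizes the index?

Normalizing units and computing the index:
  sample C: σ_y = 45.10 MPa, ρ = 731.0 kg/m³
  sample Y: σ_y = 257.2 MPa, ρ = 8762 kg/m³
  sample G: σ_y = 163.0 MPa, ρ = 8941 kg/m³
  sample W: σ_y = 248.0 MPa, ρ = 4520 kg/m³
  sample L: σ_y = 593.6 MPa, ρ = 19220 kg/m³
  sample X: σ_y = 78.40 MPa, ρ = 1120 kg/m³
  sample C: M = 9.19×10⁻³
  sample X: M = 7.91×10⁻³
  sample W: M = 3.48×10⁻³
  sample Y: M = 1.83×10⁻³
  sample G: M = 1.43×10⁻³
  sample L: M = 1.27×10⁻³
Sample C has the largest M.

sample C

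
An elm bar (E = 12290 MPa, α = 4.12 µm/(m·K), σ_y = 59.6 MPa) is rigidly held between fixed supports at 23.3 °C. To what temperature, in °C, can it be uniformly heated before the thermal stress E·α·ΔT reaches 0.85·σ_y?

E = 12290 MPa = 12.29 GPa.
E·α·ΔT = 50.66 MPa ⇒ ΔT = 50.66 / (12.29×10³ × 4.12×10⁻⁶) = 1000 K.
T = 23.3 + 1000 = 1024 °C.

1020 °C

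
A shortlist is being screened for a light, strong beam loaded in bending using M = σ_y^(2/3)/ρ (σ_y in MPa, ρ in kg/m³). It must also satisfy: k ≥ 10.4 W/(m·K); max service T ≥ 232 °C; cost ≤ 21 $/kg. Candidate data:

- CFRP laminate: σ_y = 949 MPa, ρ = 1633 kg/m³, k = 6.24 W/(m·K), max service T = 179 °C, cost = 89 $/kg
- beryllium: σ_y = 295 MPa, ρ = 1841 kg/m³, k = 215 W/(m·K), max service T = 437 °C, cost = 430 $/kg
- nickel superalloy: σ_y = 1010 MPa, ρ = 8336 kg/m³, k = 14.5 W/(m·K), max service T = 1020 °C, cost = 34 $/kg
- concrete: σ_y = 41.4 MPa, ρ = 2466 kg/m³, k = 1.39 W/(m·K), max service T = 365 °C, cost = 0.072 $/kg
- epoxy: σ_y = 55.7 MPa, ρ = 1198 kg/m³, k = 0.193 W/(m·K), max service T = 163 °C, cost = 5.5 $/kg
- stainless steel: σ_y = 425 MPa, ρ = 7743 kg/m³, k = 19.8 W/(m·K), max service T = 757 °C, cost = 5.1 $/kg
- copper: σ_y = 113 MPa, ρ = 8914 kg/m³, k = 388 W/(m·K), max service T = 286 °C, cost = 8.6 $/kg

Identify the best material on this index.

stainless steel

Screen on constraints: k ≥ 10.4 W/(m·K); max service T ≥ 232 °C; cost ≤ 21 $/kg. Survivors: stainless steel, copper.
Computing M directly (units already consistent):
  stainless steel: M = 7.30×10⁻³
  copper: M = 2.62×10⁻³
The maximum is for stainless steel.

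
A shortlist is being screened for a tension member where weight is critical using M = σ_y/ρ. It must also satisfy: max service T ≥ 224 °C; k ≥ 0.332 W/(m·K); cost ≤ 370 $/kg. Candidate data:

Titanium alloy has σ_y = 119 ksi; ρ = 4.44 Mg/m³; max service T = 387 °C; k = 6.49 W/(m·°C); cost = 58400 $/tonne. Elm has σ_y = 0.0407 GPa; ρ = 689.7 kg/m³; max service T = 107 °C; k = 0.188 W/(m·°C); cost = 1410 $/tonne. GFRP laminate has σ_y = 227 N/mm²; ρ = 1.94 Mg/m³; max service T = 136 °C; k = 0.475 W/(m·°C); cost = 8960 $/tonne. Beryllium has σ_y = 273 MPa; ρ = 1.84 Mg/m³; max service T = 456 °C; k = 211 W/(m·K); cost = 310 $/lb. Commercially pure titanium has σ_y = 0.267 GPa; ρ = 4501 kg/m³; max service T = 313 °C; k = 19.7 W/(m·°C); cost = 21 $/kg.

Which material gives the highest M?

titanium alloy

Screen on constraints: max service T ≥ 224 °C; k ≥ 0.332 W/(m·K); cost ≤ 370 $/kg. Survivors: titanium alloy, commercially pure titanium.
Convert each candidate to consistent units, then evaluate M:
  titanium alloy: σ_y = 820.5 MPa, ρ = 4440 kg/m³
  commercially pure titanium: σ_y = 267.0 MPa, ρ = 4501 kg/m³
  titanium alloy: M = 185 kN·m/kg
  commercially pure titanium: M = 59.3 kN·m/kg
Highest index: titanium alloy.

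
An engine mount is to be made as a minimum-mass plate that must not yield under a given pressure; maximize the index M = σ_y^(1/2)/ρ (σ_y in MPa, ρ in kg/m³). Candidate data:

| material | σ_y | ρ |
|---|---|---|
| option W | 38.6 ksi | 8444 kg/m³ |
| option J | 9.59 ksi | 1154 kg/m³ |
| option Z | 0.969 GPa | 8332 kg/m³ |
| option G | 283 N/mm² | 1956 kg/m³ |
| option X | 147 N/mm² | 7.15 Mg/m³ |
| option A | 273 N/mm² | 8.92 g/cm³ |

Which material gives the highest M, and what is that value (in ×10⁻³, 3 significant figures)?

Convert each candidate to consistent units, then evaluate M:
  option W: σ_y = 266.1 MPa, ρ = 8444 kg/m³
  option J: σ_y = 66.12 MPa, ρ = 1154 kg/m³
  option Z: σ_y = 969.0 MPa, ρ = 8332 kg/m³
  option G: σ_y = 283.0 MPa, ρ = 1956 kg/m³
  option X: σ_y = 147.0 MPa, ρ = 7150 kg/m³
  option A: σ_y = 273.0 MPa, ρ = 8920 kg/m³
  option G: M = 8.60×10⁻³
  option J: M = 7.05×10⁻³
  option Z: M = 3.74×10⁻³
  option W: M = 1.93×10⁻³
  option A: M = 1.85×10⁻³
  option X: M = 1.70×10⁻³
Highest index: option G.

option G, M = 8.60×10⁻³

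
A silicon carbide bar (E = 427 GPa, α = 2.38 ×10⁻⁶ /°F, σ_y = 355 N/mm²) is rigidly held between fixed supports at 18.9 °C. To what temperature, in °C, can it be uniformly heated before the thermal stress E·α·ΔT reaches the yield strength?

α = 2.38×10⁻⁶/°F × 9/5 = 4.28×10⁻⁶/K.
σ_y = 355 N/mm² = 355.0 MPa.
E·α·ΔT = 355.0 MPa ⇒ ΔT = 355.0 / (427.0×10³ × 4.28×10⁻⁶) = 194.1 K.
T = 18.9 + 194.1 = 213.0 °C.

213 °C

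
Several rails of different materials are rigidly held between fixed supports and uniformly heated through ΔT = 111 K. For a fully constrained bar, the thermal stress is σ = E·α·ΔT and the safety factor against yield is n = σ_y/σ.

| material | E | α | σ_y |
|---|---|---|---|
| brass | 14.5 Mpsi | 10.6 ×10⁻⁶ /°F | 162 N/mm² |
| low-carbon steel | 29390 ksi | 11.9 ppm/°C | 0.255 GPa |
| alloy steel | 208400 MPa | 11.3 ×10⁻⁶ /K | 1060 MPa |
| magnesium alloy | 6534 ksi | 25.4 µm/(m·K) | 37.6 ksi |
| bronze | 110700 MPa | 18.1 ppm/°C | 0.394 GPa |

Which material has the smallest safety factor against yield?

brass

With everything in SI (GPa, ×10⁻⁶/K, MPa):
  brass: E = 99.97, α = 19.1, σ_y = 162.0 → σ = 212 MPa, n = 0.765
  low-carbon steel: E = 202.6, α = 11.9, σ_y = 255.0 → σ = 268 MPa, n = 0.953
  alloy steel: E = 208.4, α = 11.3, σ_y = 1060 → σ = 261 MPa, n = 4.06
  magnesium alloy: E = 45.05, α = 25.4, σ_y = 259.2 → σ = 127 MPa, n = 2.04
  bronze: E = 110.7, α = 18.1, σ_y = 394.0 → σ = 222 MPa, n = 1.77
Smallest n: brass with n = 0.765.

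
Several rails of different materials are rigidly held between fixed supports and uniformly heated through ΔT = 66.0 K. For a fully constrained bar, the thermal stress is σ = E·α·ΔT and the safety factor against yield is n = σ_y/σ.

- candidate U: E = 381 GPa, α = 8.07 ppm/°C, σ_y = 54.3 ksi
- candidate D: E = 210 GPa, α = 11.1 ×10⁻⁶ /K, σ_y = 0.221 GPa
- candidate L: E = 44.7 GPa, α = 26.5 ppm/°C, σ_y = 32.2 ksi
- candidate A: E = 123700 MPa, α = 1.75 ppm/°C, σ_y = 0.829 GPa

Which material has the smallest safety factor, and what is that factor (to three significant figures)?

candidate D, n = 1.44

Converting E to GPa, α to ×10⁻⁶/K, σ_y to MPa, then σ and n for each:
  candidate U: E = 381.0, α = 8.07, σ_y = 374.4 → σ = 203 MPa, n = 1.84
  candidate D: E = 210.0, α = 11.1, σ_y = 221.0 → σ = 154 MPa, n = 1.44
  candidate L: E = 44.70, α = 26.5, σ_y = 222.0 → σ = 78.2 MPa, n = 2.84
  candidate A: E = 123.7, α = 1.75, σ_y = 829.0 → σ = 14.3 MPa, n = 58.0
Smallest n: candidate D with n = 1.44.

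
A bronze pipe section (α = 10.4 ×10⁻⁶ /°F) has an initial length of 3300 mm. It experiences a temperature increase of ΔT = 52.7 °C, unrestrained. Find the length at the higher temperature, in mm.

Convert α: 10.4×10⁻⁶/°F × (9/5) = 18.7×10⁻⁶/K.
ΔL = α·L₀·ΔT = 18.7×10⁻⁶ × 3300 mm × 52.70 K = 3.26 mm.
L = L₀ + ΔL = 3300 + 3.26 = 3303.3 mm.

3303.3 mm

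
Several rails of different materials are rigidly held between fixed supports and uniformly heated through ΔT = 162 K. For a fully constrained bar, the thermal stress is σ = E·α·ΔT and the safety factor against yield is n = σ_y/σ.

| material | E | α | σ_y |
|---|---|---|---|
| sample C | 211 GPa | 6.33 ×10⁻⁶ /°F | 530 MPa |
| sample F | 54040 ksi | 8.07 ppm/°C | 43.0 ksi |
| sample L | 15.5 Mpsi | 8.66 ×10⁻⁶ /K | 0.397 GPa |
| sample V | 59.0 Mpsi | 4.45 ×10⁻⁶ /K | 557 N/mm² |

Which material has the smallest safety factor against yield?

sample F

Converting E to GPa, α to ×10⁻⁶/K, σ_y to MPa, then σ and n for each:
  sample C: E = 211.0, α = 11.4, σ_y = 530.0 → σ = 389 MPa, n = 1.36
  sample F: E = 372.6, α = 8.07, σ_y = 296.5 → σ = 487 MPa, n = 0.609
  sample L: E = 106.9, α = 8.66, σ_y = 397.0 → σ = 150 MPa, n = 2.65
  sample V: E = 406.8, α = 4.45, σ_y = 557.0 → σ = 293 MPa, n = 1.90
Smallest n: sample F with n = 0.609.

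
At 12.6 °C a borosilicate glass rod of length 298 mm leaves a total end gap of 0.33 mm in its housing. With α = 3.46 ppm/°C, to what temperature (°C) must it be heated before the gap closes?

333 °C

α·L₀·ΔT = 0.33 mm ⇒ ΔT = 0.33 / (3.46×10⁻⁶ × 298.0) = 320.1 K.
T = 12.6 + 320.1 = 332.7 °C.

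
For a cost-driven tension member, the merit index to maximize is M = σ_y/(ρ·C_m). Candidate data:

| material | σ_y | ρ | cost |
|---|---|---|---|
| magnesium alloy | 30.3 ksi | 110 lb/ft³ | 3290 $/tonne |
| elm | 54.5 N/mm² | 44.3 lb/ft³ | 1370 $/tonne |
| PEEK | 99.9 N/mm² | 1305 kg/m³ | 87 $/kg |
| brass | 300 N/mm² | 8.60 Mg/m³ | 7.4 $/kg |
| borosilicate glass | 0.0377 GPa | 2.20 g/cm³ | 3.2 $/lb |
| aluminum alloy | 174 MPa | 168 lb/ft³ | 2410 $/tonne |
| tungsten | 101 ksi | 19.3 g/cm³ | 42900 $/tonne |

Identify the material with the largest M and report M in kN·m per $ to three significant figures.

In SI units:
  magnesium alloy: σ_y = 208.9 MPa, ρ = 1762 kg/m³, cost = 3.290 $/kg
  elm: σ_y = 54.50 MPa, ρ = 709.6 kg/m³, cost = 1.370 $/kg
  PEEK: σ_y = 99.90 MPa, ρ = 1305 kg/m³, cost = 87.00 $/kg
  brass: σ_y = 300.0 MPa, ρ = 8600 kg/m³, cost = 7.400 $/kg
  borosilicate glass: σ_y = 37.70 MPa, ρ = 2200 kg/m³, cost = 7.055 $/kg
  aluminum alloy: σ_y = 174.0 MPa, ρ = 2691 kg/m³, cost = 2.410 $/kg
  tungsten: σ_y = 696.4 MPa, ρ = 19300 kg/m³, cost = 42.90 $/kg
  elm: M = 56.1 kN·m per $
  magnesium alloy: M = 36.0 kN·m per $
  aluminum alloy: M = 26.8 kN·m per $
  brass: M = 4.71 kN·m per $
  borosilicate glass: M = 2.43 kN·m per $
  PEEK: M = 0.880 kN·m per $
  tungsten: M = 0.841 kN·m per $
Elm ranks first.

elm, M = 56.1 kN·m per $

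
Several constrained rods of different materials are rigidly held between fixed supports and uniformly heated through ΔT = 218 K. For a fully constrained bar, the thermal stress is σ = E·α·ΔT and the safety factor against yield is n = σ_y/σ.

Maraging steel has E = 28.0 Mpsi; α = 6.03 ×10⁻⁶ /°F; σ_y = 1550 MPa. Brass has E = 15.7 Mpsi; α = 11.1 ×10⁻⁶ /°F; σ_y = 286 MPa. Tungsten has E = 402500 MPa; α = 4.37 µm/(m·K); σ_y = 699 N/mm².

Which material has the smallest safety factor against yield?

brass

In consistent units (E in GPa, α in ×10⁻⁶/K, σ_y in MPa):
  maraging steel: E = 193.1, α = 10.9, σ_y = 1550 → σ = 457 MPa, n = 3.39
  brass: E = 108.2, α = 20.0, σ_y = 286.0 → σ = 471 MPa, n = 0.607
  tungsten: E = 402.5, α = 4.37, σ_y = 699.0 → σ = 383 MPa, n = 1.82
Brass has the lowest safety factor, n = 0.607.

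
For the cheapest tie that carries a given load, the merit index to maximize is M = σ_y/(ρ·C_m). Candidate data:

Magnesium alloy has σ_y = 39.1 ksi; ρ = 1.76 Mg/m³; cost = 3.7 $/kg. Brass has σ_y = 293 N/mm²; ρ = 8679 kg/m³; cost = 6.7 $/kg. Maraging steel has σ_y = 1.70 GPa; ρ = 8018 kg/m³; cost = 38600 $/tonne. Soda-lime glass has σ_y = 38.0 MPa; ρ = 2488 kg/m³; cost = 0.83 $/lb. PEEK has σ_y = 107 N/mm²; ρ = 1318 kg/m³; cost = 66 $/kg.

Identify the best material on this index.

Convert each candidate to consistent units, then evaluate M:
  magnesium alloy: σ_y = 269.6 MPa, ρ = 1760 kg/m³, cost = 3.700 $/kg
  brass: σ_y = 293.0 MPa, ρ = 8679 kg/m³, cost = 6.700 $/kg
  maraging steel: σ_y = 1700 MPa, ρ = 8018 kg/m³, cost = 38.60 $/kg
  soda-lime glass: σ_y = 38.00 MPa, ρ = 2488 kg/m³, cost = 1.830 $/kg
  PEEK: σ_y = 107.0 MPa, ρ = 1318 kg/m³, cost = 66.00 $/kg
  magnesium alloy: M = 41.4 kN·m per $
  soda-lime glass: M = 8.35 kN·m per $
  maraging steel: M = 5.49 kN·m per $
  brass: M = 5.04 kN·m per $
  PEEK: M = 1.23 kN·m per $
Highest index: magnesium alloy.

magnesium alloy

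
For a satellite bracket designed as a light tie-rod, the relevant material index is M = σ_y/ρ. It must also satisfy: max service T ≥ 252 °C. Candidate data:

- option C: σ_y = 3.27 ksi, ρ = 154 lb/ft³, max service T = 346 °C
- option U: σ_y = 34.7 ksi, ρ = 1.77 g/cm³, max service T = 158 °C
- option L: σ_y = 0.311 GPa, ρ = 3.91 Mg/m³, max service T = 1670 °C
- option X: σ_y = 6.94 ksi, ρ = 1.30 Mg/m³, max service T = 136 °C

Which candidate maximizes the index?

option L

Screen on constraints: max service T ≥ 252 °C. Survivors: option C, option L.
Putting every candidate on a common basis:
  option C: σ_y = 22.55 MPa, ρ = 2467 kg/m³
  option L: σ_y = 311.0 MPa, ρ = 3910 kg/m³
  option L: M = 79.5 kN·m/kg
  option C: M = 9.14 kN·m/kg
Highest index: option L.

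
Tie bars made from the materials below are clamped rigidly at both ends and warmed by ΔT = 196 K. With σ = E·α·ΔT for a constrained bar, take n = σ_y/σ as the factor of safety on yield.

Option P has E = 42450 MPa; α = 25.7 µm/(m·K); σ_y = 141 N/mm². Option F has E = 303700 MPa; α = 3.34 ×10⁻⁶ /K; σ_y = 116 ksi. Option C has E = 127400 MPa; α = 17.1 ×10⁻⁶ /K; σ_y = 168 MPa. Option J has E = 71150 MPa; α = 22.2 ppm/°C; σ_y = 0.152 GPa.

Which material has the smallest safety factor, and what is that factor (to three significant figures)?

Per material, after unit conversion:
  option P: E = 42.45, α = 25.7, σ_y = 141.0 → σ = 214 MPa, n = 0.659
  option F: E = 303.7, α = 3.34, σ_y = 799.8 → σ = 199 MPa, n = 4.02
  option C: E = 127.4, α = 17.1, σ_y = 168.0 → σ = 427 MPa, n = 0.393
  option J: E = 71.15, α = 22.2, σ_y = 152.0 → σ = 310 MPa, n = 0.491
The minimum is option C at n = 0.393.

option C, n = 0.393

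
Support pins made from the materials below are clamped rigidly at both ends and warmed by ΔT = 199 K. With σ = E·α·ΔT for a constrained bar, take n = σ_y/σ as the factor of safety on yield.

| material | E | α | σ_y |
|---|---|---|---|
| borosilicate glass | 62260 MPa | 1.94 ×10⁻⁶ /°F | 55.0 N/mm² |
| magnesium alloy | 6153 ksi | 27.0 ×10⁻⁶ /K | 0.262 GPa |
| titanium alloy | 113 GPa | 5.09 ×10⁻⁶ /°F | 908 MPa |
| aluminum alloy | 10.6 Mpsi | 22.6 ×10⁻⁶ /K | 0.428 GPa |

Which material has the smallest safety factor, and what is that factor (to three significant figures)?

magnesium alloy, n = 1.15

Converting E to GPa, α to ×10⁻⁶/K, σ_y to MPa, then σ and n for each:
  borosilicate glass: E = 62.26, α = 3.49, σ_y = 55.00 → σ = 43.3 MPa, n = 1.27
  magnesium alloy: E = 42.42, α = 27.0, σ_y = 262.0 → σ = 228 MPa, n = 1.15
  titanium alloy: E = 113.0, α = 9.16, σ_y = 908.0 → σ = 206 MPa, n = 4.41
  aluminum alloy: E = 73.08, α = 22.6, σ_y = 428.0 → σ = 329 MPa, n = 1.30
Magnesium alloy has the lowest safety factor, n = 1.15.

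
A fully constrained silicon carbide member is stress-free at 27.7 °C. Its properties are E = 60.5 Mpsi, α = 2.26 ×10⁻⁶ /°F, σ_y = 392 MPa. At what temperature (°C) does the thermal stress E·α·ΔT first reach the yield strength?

E = 60.5 Mpsi = 417.1 GPa.
α = 2.26×10⁻⁶/°F × 9/5 = 4.07×10⁻⁶/K.
E·α·ΔT = 392.0 MPa ⇒ ΔT = 392.0 / (417.1×10³ × 4.07×10⁻⁶) = 231.0 K.
T = 27.7 + 231.0 = 258.7 °C.

259 °C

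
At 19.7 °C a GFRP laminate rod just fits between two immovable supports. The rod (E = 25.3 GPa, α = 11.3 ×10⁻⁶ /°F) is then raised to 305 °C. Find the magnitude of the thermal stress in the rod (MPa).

147 MPa

α = 11.3×10⁻⁶/°F × 9/5 = 20.3×10⁻⁶/K.
ΔT = 285.3 K. Constrained thermal stress σ = E·α·ΔT = 25.30×10³ MPa × 20.3×10⁻⁶ × 285.3 = 147 MPa (compressive).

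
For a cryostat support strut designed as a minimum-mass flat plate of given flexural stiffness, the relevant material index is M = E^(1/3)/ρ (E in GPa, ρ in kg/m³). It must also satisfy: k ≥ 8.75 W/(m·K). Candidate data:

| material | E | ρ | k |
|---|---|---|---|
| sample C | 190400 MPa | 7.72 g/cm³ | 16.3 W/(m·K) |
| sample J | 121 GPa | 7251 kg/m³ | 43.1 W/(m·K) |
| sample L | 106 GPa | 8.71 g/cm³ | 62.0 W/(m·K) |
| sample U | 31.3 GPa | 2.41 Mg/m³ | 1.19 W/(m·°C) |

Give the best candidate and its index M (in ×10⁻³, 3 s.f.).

Screen on constraints: k ≥ 8.75 W/(m·K). Survivors: sample C, sample J, sample L.
Convert each candidate to consistent units, then evaluate M:
  sample C: E = 190.4 GPa, ρ = 7720 kg/m³
  sample J: E = 121.0 GPa, ρ = 7251 kg/m³
  sample L: E = 106.0 GPa, ρ = 8710 kg/m³
  sample C: M = 0.745×10⁻³
  sample J: M = 0.682×10⁻³
  sample L: M = 0.543×10⁻³
The maximum is for sample C.

sample C, M = 0.745×10⁻³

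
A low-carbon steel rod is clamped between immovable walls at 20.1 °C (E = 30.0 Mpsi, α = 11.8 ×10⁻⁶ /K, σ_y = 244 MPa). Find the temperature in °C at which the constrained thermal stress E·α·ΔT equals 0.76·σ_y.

96.1 °C

E = 30.0 Mpsi = 206.8 GPa.
E·α·ΔT = 185.4 MPa ⇒ ΔT = 185.4 / (206.8×10³ × 11.8×10⁻⁶) = 75.98 K.
T = 20.1 + 75.98 = 96.08 °C.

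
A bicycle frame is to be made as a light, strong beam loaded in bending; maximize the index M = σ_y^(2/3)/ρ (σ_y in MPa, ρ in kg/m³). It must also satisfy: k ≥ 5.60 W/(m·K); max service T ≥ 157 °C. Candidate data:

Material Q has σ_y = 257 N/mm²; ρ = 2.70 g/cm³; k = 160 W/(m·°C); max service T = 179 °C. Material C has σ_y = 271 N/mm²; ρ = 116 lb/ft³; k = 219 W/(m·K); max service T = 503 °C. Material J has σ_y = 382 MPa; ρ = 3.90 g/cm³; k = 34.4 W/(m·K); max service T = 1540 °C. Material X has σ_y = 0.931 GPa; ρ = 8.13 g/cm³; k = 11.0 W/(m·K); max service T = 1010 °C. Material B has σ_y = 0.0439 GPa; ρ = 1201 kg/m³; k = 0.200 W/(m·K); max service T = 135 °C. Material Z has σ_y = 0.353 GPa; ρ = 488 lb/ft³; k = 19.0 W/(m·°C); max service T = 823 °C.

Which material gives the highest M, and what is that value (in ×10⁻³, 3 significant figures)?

Screen on constraints: k ≥ 5.60 W/(m·K); max service T ≥ 157 °C. Survivors: material Q, material C, material J, material X, material Z.
In SI units:
  material Q: σ_y = 257.0 MPa, ρ = 2700 kg/m³
  material C: σ_y = 271.0 MPa, ρ = 1858 kg/m³
  material J: σ_y = 382.0 MPa, ρ = 3900 kg/m³
  material X: σ_y = 931.0 MPa, ρ = 8130 kg/m³
  material Z: σ_y = 353.0 MPa, ρ = 7817 kg/m³
  material C: M = 22.5×10⁻³
  material Q: M = 15.0×10⁻³
  material J: M = 13.5×10⁻³
  material X: M = 11.7×10⁻³
  material Z: M = 6.39×10⁻³
The maximum is for material C.

material C, M = 22.5×10⁻³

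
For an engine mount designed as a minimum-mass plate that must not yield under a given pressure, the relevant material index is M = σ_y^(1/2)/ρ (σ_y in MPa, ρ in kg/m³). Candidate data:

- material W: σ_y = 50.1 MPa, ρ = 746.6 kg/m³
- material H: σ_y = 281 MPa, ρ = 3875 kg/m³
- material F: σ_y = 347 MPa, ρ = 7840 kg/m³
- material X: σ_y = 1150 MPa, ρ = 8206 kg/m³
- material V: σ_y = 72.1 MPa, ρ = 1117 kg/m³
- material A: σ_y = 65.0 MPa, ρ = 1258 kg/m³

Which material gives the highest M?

material W

Computing M directly (units already consistent):
  material W: M = 9.48×10⁻³
  material V: M = 7.60×10⁻³
  material A: M = 6.41×10⁻³
  material H: M = 4.33×10⁻³
  material X: M = 4.13×10⁻³
  material F: M = 2.38×10⁻³
Material W ranks first.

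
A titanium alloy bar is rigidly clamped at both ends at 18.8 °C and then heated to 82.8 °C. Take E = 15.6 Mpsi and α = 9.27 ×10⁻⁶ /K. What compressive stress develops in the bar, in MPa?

E = 15.6 Mpsi = 107.6 GPa.
ΔT = 64.00 K. Constrained thermal stress σ = E·α·ΔT = 107.6×10³ MPa × 9.27×10⁻⁶ × 64.00 = 63.8 MPa (compressive).

63.8 MPa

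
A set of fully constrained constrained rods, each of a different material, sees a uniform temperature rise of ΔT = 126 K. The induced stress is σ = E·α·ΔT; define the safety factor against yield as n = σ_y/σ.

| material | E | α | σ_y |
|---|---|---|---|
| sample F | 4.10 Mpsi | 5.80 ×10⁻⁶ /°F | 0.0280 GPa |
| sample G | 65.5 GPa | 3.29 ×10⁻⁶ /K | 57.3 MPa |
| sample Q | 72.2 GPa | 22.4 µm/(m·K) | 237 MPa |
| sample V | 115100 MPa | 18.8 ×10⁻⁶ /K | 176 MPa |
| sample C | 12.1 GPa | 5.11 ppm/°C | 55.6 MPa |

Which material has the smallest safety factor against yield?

Converting E to GPa, α to ×10⁻⁶/K, σ_y to MPa, then σ and n for each:
  sample F: E = 28.27, α = 10.4, σ_y = 28.00 → σ = 37.2 MPa, n = 0.753
  sample G: E = 65.50, α = 3.29, σ_y = 57.30 → σ = 27.2 MPa, n = 2.11
  sample Q: E = 72.20, α = 22.4, σ_y = 237.0 → σ = 204 MPa, n = 1.16
  sample V: E = 115.1, α = 18.8, σ_y = 176.0 → σ = 273 MPa, n = 0.646
  sample C: E = 12.10, α = 5.11, σ_y = 55.60 → σ = 7.79 MPa, n = 7.14
The minimum is sample V at n = 0.646.

sample V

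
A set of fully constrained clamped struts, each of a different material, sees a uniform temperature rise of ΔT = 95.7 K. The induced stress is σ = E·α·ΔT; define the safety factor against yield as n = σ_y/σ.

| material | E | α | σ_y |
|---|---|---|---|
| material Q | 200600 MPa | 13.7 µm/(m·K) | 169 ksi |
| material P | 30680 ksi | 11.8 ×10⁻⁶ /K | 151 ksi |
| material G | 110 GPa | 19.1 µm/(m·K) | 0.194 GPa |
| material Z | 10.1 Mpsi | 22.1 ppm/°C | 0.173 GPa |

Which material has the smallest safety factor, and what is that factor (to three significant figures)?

material G, n = 0.965

With everything in SI (GPa, ×10⁻⁶/K, MPa):
  material Q: E = 200.6, α = 13.7, σ_y = 1165 → σ = 263 MPa, n = 4.43
  material P: E = 211.5, α = 11.8, σ_y = 1041 → σ = 239 MPa, n = 4.36
  material G: E = 110.0, α = 19.1, σ_y = 194.0 → σ = 201 MPa, n = 0.965
  material Z: E = 69.64, α = 22.1, σ_y = 173.0 → σ = 147 MPa, n = 1.17
Smallest n: material G with n = 0.965.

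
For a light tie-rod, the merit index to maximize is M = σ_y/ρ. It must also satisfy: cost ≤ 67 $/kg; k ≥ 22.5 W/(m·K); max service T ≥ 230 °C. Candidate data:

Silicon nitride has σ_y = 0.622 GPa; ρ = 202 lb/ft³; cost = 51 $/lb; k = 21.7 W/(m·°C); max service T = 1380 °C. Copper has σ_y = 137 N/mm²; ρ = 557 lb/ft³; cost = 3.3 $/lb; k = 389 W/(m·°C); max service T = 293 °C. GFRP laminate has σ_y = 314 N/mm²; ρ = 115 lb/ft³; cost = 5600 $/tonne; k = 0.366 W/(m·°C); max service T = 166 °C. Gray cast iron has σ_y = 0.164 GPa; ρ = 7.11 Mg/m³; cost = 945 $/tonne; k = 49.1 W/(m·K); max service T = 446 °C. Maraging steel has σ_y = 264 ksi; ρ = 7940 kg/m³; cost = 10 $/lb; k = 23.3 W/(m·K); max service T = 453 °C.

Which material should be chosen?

Screen on constraints: cost ≤ 67 $/kg; k ≥ 22.5 W/(m·K); max service T ≥ 230 °C. Survivors: copper, gray cast iron, maraging steel.
Putting every candidate on a common basis:
  copper: σ_y = 137.0 MPa, ρ = 8922 kg/m³
  gray cast iron: σ_y = 164.0 MPa, ρ = 7110 kg/m³
  maraging steel: σ_y = 1820 MPa, ρ = 7940 kg/m³
  maraging steel: M = 229 kN·m/kg
  gray cast iron: M = 23.1 kN·m/kg
  copper: M = 15.4 kN·m/kg
Maraging steel has the largest M.

maraging steel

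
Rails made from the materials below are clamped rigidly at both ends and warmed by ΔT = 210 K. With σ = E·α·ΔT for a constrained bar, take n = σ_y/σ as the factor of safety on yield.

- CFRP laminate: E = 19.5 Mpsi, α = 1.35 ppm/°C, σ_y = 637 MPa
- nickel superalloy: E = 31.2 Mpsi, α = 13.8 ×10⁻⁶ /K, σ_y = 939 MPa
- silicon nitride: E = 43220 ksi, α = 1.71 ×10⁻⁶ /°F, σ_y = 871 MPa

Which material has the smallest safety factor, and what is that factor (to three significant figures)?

nickel superalloy, n = 1.51

Converting E to GPa, α to ×10⁻⁶/K, σ_y to MPa, then σ and n for each:
  CFRP laminate: E = 134.4, α = 1.35, σ_y = 637.0 → σ = 38.1 MPa, n = 16.7
  nickel superalloy: E = 215.1, α = 13.8, σ_y = 939.0 → σ = 623 MPa, n = 1.51
  silicon nitride: E = 298.0, α = 3.08, σ_y = 871.0 → σ = 193 MPa, n = 4.52
The minimum is nickel superalloy at n = 1.51.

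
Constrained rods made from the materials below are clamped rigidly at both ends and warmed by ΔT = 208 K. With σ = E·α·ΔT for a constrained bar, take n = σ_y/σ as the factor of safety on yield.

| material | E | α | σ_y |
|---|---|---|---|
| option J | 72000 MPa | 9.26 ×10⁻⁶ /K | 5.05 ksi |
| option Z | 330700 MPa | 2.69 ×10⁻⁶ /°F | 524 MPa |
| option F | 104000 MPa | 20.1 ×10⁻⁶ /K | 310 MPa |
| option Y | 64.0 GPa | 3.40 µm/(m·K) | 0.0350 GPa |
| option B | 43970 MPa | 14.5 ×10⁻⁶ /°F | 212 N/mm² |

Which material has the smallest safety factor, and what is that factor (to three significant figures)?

option J, n = 0.251

With everything in SI (GPa, ×10⁻⁶/K, MPa):
  option J: E = 72.00, α = 9.26, σ_y = 34.82 → σ = 139 MPa, n = 0.251
  option Z: E = 330.7, α = 4.84, σ_y = 524.0 → σ = 333 MPa, n = 1.57
  option F: E = 104.0, α = 20.1, σ_y = 310.0 → σ = 435 MPa, n = 0.713
  option Y: E = 64.00, α = 3.40, σ_y = 35.00 → σ = 45.3 MPa, n = 0.773
  option B: E = 43.97, α = 26.1, σ_y = 212.0 → σ = 239 MPa, n = 0.888
Option J has the lowest safety factor, n = 0.251.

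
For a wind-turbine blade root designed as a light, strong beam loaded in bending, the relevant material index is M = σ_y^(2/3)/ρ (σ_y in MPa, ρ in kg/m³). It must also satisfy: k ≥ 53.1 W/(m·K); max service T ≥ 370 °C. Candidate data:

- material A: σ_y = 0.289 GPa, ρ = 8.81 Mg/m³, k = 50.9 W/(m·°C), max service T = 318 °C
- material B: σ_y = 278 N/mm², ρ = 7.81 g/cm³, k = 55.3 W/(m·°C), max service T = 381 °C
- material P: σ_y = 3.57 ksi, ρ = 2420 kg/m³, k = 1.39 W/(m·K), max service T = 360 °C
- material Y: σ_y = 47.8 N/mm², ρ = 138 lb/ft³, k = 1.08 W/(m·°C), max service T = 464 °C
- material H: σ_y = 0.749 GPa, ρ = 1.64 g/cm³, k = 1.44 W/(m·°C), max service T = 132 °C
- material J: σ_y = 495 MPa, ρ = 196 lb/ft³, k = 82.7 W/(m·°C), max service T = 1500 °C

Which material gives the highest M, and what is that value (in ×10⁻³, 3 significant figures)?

Screen on constraints: k ≥ 53.1 W/(m·K); max service T ≥ 370 °C. Survivors: material B, material J.
Normalizing units and computing the index:
  material B: σ_y = 278.0 MPa, ρ = 7810 kg/m³
  material J: σ_y = 495.0 MPa, ρ = 3140 kg/m³
  material J: M = 19.9×10⁻³
  material B: M = 5.45×10⁻³
The maximum is for material J.

material J, M = 19.9×10⁻³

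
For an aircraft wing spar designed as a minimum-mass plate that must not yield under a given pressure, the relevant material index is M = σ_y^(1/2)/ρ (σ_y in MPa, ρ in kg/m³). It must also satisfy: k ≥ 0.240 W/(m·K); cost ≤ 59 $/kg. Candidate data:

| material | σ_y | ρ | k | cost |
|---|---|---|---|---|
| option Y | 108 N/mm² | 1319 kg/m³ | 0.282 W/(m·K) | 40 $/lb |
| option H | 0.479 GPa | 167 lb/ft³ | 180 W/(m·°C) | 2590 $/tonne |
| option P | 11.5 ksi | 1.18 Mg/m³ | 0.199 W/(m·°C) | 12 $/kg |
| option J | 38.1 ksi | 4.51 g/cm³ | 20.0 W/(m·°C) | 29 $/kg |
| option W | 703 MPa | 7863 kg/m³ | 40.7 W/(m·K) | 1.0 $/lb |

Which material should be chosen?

Screen on constraints: k ≥ 0.240 W/(m·K); cost ≤ 59 $/kg. Survivors: option H, option J, option W.
Putting every candidate on a common basis:
  option H: σ_y = 479.0 MPa, ρ = 2675 kg/m³
  option J: σ_y = 262.7 MPa, ρ = 4510 kg/m³
  option W: σ_y = 703.0 MPa, ρ = 7863 kg/m³
  option H: M = 8.18×10⁻³
  option J: M = 3.59×10⁻³
  option W: M = 3.37×10⁻³
The maximum is for option H.

option H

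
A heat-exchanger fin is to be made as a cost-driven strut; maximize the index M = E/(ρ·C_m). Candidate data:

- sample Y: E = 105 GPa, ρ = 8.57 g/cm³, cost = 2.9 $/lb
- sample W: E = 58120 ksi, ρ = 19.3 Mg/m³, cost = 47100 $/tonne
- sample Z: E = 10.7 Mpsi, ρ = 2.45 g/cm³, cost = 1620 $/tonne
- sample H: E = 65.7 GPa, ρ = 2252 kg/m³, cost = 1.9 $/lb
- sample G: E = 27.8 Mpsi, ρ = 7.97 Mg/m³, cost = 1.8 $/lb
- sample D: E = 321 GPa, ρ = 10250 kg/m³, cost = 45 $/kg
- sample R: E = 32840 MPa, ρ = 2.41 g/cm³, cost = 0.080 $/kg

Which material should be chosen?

Putting every candidate on a common basis:
  sample Y: E = 105.0 GPa, ρ = 8570 kg/m³, cost = 6.393 $/kg
  sample W: E = 400.7 GPa, ρ = 19300 kg/m³, cost = 47.10 $/kg
  sample Z: E = 73.77 GPa, ρ = 2450 kg/m³, cost = 1.620 $/kg
  sample H: E = 65.70 GPa, ρ = 2252 kg/m³, cost = 4.189 $/kg
  sample G: E = 191.7 GPa, ρ = 7970 kg/m³, cost = 3.968 $/kg
  sample D: E = 321.0 GPa, ρ = 10250 kg/m³, cost = 45.00 $/kg
  sample R: E = 32.84 GPa, ρ = 2410 kg/m³, cost = 0.08000 $/kg
  sample R: M = 170 MN·m per $
  sample Z: M = 18.6 MN·m per $
  sample H: M = 6.96 MN·m per $
  sample G: M = 6.06 MN·m per $
  sample Y: M = 1.92 MN·m per $
  sample D: M = 0.696 MN·m per $
  sample W: M = 0.441 MN·m per $
Sample R has the largest M.

sample R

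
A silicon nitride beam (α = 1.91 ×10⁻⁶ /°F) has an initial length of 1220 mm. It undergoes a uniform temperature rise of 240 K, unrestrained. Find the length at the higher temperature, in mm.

1221.0 mm

Convert α: 1.91×10⁻⁶/°F × (9/5) = 3.44×10⁻⁶/K.
ΔL = α·L₀·ΔT = 3.44×10⁻⁶ × 1220 mm × 240.0 K = 1.01 mm.
L = L₀ + ΔL = 1220 + 1.01 = 1221.0 mm.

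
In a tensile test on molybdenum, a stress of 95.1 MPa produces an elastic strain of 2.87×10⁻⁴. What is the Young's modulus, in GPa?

E = σ/ε = 95.1 MPa / 2.87×10⁻⁴ = 331400 MPa = 331 GPa.

331 GPa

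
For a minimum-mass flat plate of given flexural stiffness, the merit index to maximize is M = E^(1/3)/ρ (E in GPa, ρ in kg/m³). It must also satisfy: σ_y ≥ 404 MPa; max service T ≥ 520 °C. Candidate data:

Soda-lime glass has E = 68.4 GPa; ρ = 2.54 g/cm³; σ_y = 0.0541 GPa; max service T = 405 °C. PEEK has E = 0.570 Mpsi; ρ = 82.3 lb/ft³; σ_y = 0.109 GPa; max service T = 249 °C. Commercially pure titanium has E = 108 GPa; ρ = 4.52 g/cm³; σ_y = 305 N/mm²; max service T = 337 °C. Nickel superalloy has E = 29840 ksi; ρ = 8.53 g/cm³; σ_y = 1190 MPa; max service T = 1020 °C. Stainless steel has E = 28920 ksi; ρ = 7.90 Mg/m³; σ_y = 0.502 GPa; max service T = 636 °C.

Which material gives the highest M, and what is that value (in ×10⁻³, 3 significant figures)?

Screen on constraints: σ_y ≥ 404 MPa; max service T ≥ 520 °C. Survivors: nickel superalloy, stainless steel.
In SI units:
  nickel superalloy: E = 205.7 GPa, ρ = 8530 kg/m³
  stainless steel: E = 199.4 GPa, ρ = 7900 kg/m³
  stainless steel: M = 0.740×10⁻³
  nickel superalloy: M = 0.692×10⁻³
Stainless steel ranks first.

stainless steel, M = 0.740×10⁻³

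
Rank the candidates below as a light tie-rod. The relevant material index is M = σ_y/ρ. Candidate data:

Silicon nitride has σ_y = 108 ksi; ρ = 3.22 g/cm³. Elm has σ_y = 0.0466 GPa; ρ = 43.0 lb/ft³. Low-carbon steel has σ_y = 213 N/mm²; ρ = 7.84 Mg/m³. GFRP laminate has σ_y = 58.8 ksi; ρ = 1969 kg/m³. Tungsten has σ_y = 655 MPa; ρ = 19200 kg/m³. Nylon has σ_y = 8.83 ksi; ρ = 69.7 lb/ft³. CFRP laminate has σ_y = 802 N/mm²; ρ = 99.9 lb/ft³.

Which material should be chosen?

CFRP laminate

After converting to SI:
  silicon nitride: σ_y = 744.6 MPa, ρ = 3220 kg/m³
  elm: σ_y = 46.60 MPa, ρ = 688.8 kg/m³
  low-carbon steel: σ_y = 213.0 MPa, ρ = 7840 kg/m³
  GFRP laminate: σ_y = 405.4 MPa, ρ = 1969 kg/m³
  tungsten: σ_y = 655.0 MPa, ρ = 19200 kg/m³
  nylon: σ_y = 60.88 MPa, ρ = 1116 kg/m³
  CFRP laminate: σ_y = 802.0 MPa, ρ = 1600 kg/m³
  CFRP laminate: M = 501 kN·m/kg
  silicon nitride: M = 231 kN·m/kg
  GFRP laminate: M = 206 kN·m/kg
  elm: M = 67.7 kN·m/kg
  nylon: M = 54.5 kN·m/kg
  tungsten: M = 34.1 kN·m/kg
  low-carbon steel: M = 27.2 kN·m/kg
Highest index: CFRP laminate.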